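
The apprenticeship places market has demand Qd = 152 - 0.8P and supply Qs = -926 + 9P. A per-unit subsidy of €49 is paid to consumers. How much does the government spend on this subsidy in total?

Pre-subsidy: 152 - 0.8P = -926 + 9P gives P* = 110, Q* = 64.
With the rebate, buyers effectively pay Pb = Ps − 49, where Ps is the price sellers receive.
Demand in terms of Ps becomes Qd = 152 − 0.8(Ps − 49) = 191.2 - 0.8Ps. Setting this equal to supply: 191.2 - 0.8Ps = -926 + 9Ps, so Ps = 114.
Buyers pay Pb = 114 − 49 = 65; Q' = -926 + 9·114 = 100.
Government outlay = subsidy × quantity = 49 × 100 = 4900.

Government cost = €4900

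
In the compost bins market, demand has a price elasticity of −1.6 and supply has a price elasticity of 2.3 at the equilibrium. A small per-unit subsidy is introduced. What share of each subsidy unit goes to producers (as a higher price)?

For a small subsidy around the equilibrium, the benefit split depends on the relative slopes, which at a point are proportional to the elasticities.
Buyer share = εs/(εs + |εd|) = 2.3/(2.3 + 1.6) = 23/39; seller share = |εd|/(εs + |εd|) = 16/39.
So producers capture 16/39 of the subsidy.

Producer share = 16/39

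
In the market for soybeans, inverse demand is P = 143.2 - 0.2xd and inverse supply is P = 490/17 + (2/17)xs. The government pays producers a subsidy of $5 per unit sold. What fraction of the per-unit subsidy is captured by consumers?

Consumer share = 17/27

Pre-subsidy: 143.2 - 0.2x = 490/17 + (2/17)x gives x* = 9722/27 and P* = 1922/27.
With the subsidy, sellers receive Ps = Pb + 5 for each unit, where Pb is the price buyers pay.
On the curves, Pb = 143.2 - 0.2x and Ps = 490/17 + (2/17)x; the wedge Ps − Pb = 5 gives 490/17 + (2/17)x − (143.2 - 0.2x) = 5, so x' = 10147/27.
Then Pb = 143.2 − 0.2·(10147/27) = 1837/27 and Ps = 490/17 + (2/17)·(10147/27) = 1972/27.
Buyers' price falls by P* − Pb = 1922/27 − 1837/27 = 85/27; sellers' price rises by Ps − P* = 1972/27 − 1922/27 = 50/27.
So consumers capture (85/27)/5 = 17/27 of each unit of subsidy.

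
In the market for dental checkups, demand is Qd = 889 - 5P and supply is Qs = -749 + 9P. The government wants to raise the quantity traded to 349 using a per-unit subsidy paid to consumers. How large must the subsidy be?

At Q = 349, invert demand for the buyer price: Pb = (889 − 349)/5 = 108; invert supply for the seller price: Ps = (349 − (-749))/9 = 122.
The subsidy must fill the gap: s = Ps − Pb = 122 − 108 = 14.

Required subsidy s = 14 per unit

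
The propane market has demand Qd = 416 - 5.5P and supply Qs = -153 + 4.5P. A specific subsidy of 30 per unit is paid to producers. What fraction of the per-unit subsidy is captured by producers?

Pre-subsidy: 416 - 5.5P = -153 + 4.5P gives P* = 56.9, Q* = 103.05.
With the subsidy, sellers receive Ps = Pb + 30 for each unit, where Pb is the price buyers pay.
Supply in terms of Pb becomes Qs = -153 + 4.5(Pb + 30) = -18 + 4.5Pb. Setting this equal to demand: 416 - 5.5Pb = -18 + 4.5Pb, so Pb = 43.4.
Sellers receive Ps = 43.4 + 30 = 73.4; Q' = 416 − 5.5·43.4 = 177.3.
Buyers' price falls by P* − Pb = 56.9 − 43.4 = 13.5; sellers' price rises by Ps − P* = 73.4 − 56.9 = 16.5.
So producers capture 16.5/30 = 0.55 of each unit of subsidy.

Producer share = 0.55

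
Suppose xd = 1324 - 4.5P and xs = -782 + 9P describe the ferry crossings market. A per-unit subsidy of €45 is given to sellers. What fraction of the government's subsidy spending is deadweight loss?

Pre-subsidy: 1324 - 4.5P = -782 + 9P gives P* = 156, x* = 622.
With the subsidy, sellers receive Ps = Pb + 45 for each unit, where Pb is the price buyers pay.
Supply in terms of Pb becomes xs = -782 + 9(Pb + 45) = -377 + 9Pb. Setting this equal to demand: 1324 - 4.5Pb = -377 + 9Pb, so Pb = 126.
Sellers receive Ps = 126 + 45 = 171; x' = 1324 − 4.5·126 = 757.
ΔCS = ½(622 + 757)(156 − 126) = 20685; ΔPS = ½(622 + 757)(171 − 156) = 10342.5.
Government spending = 45 × 757 = 34065.
DWL = ½ × 45 × (757 − 622) = 3037.5; fraction = 3037.5 / 34065 = 135/1514.

DWL / government spending = 135/1514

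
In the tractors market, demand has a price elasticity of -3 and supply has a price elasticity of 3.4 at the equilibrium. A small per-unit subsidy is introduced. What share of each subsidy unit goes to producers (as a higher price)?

Producer share = 0.46875

For a small subsidy around the equilibrium, the benefit split depends on the relative slopes, which at a point are proportional to the elasticities.
Buyer share = εs/(εs + |εd|) = 3.4/(3.4 + 3) = 0.53125; seller share = |εd|/(εs + |εd|) = 0.46875.
So producers capture 0.46875 of the subsidy.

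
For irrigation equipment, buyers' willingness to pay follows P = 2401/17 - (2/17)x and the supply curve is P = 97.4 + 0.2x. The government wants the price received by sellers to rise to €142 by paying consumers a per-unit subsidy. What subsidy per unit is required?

At a seller price of 142, quantity supplied is -487 + 5·142 = 223.
Buyers absorb 223 only when they pay Pb = 2401/17 − (2/17)·223 = 115.
s = Ps − Pb = 142 − 115 = 27.

Required subsidy s = €27 per unit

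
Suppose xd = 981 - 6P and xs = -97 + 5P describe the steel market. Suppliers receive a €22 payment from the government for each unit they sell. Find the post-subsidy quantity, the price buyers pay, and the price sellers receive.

Pre-subsidy: 981 - 6P = -97 + 5P gives P* = 98, x* = 393.
With the subsidy, sellers receive Ps = Pb + 22 for each unit, where Pb is the price buyers pay.
Supply in terms of Pb becomes xs = -97 + 5(Pb + 22) = 13 + 5Pb. Setting this equal to demand: 981 - 6Pb = 13 + 5Pb, so Pb = 88.
Sellers receive Ps = 88 + 22 = 110; x' = 981 − 6·88 = 453.

x' = 453; buyers pay €88; sellers receive €110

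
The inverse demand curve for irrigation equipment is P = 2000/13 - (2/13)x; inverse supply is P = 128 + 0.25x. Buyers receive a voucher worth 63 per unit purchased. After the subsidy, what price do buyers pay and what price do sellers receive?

Pre-subsidy: 2000/13 - (2/13)x = 128 + 0.25x gives x* = 64 and P* = 144.
With the rebate, buyers effectively pay Pb = Ps − 63, where Ps is the price sellers receive.
On the curves, Pb = 2000/13 - (2/13)x and Ps = 128 + 0.25x; the wedge Ps − Pb = 63 gives 128 + 0.25x − (2000/13 - (2/13)x) = 63, so x' = 220.
Then Pb = 2000/13 − (2/13)·220 = 120 and Ps = 128 + 0.25·220 = 183.

Buyers pay 120; sellers receive 183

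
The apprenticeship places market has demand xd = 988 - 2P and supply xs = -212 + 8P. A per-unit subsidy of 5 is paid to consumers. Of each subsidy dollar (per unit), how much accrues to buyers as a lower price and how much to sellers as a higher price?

Pre-subsidy: 988 - 2P = -212 + 8P gives P* = 120, x* = 748.
With the rebate, buyers effectively pay Pb = Ps − 5, where Ps is the price sellers receive.
Demand in terms of Ps becomes xd = 988 − 2(Ps − 5) = 998 - 2Ps. Setting this equal to supply: 998 - 2Ps = -212 + 8Ps, so Ps = 121.
Buyers pay Pb = 121 − 5 = 116; x' = -212 + 8·121 = 756.
Buyers' price falls by P* − Pb = 120 − 116 = 4; sellers' price rises by Ps − P* = 121 − 120 = 1.

Buyers gain 4 per unit; sellers gain 1 per unit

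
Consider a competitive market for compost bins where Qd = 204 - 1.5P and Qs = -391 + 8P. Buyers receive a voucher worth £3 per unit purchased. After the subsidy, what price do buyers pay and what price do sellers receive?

Buyers pay 1142/19; sellers receive 1199/19

Pre-subsidy: 204 - 1.5P = -391 + 8P gives P* = 1190/19, Q* = 2091/19.
With the rebate, buyers effectively pay Pb = Ps − 3, where Ps is the price sellers receive.
Demand in terms of Ps becomes Qd = 204 − 1.5(Ps − 3) = 208.5 - 1.5Ps. Setting this equal to supply: 208.5 - 1.5Ps = -391 + 8Ps, so Ps = 1199/19.
Buyers pay Pb = 1199/19 − 3 = 1142/19; Q' = -391 + 8·(1199/19) = 2163/19.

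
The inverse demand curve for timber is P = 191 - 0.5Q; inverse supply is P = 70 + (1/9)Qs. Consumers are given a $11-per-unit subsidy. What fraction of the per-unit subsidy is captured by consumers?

Consumer share = 9/11

Pre-subsidy: 191 - 0.5Q = 70 + (1/9)Q gives Q* = 198 and P* = 92.
With the rebate, buyers effectively pay Pb = Ps − 11, where Ps is the price sellers receive.
On the curves, Pb = 191 - 0.5Q and Ps = 70 + (1/9)Q; the wedge Ps − Pb = 11 gives 70 + (1/9)Q − (191 - 0.5Q) = 11, so Q' = 216.
Then Pb = 191 − 0.5·216 = 83 and Ps = 70 + (1/9)·216 = 94.
Buyers' price falls by P* − Pb = 92 − 83 = 9; sellers' price rises by Ps − P* = 94 − 92 = 2.
So consumers capture 9/11 = 9/11 of each unit of subsidy.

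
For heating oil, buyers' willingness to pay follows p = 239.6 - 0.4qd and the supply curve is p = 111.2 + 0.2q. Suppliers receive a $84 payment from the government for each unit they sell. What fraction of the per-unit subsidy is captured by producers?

Producer share = 1/3

Pre-subsidy: 239.6 - 0.4q = 111.2 + 0.2q gives q* = 214 and p* = 154.
With the subsidy, sellers receive ps = pb + 84 for each unit, where pb is the price buyers pay.
On the curves, pb = 239.6 - 0.4q and ps = 111.2 + 0.2q; the wedge ps − pb = 84 gives 111.2 + 0.2q − (239.6 - 0.4q) = 84, so q' = 354.
Then pb = 239.6 − 0.4·354 = 98 and ps = 111.2 + 0.2·354 = 182.
Buyers' price falls by p* − pb = 154 − 98 = 56; sellers' price rises by ps − p* = 182 − 154 = 28.
So producers capture 28/84 = 1/3 of each unit of subsidy.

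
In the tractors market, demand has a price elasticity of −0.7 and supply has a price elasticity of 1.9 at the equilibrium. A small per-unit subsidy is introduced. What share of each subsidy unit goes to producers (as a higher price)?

For a small subsidy around the equilibrium, the benefit split depends on the relative slopes, which at a point are proportional to the elasticities.
Buyer share = εs/(εs + |εd|) = 1.9/(1.9 + 0.7) = 19/26; seller share = |εd|/(εs + |εd|) = 7/26.
So producers capture 7/26 of the subsidy.

Producer share = 7/26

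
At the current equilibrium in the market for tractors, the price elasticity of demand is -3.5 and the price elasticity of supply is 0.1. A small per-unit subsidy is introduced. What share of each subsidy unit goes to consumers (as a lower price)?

For a small subsidy around the equilibrium, the benefit split depends on the relative slopes, which at a point are proportional to the elasticities.
Buyer share = εs/(εs + |εd|) = 0.1/(0.1 + 3.5) = 1/36; seller share = |εd|/(εs + |εd|) = 35/36.

Consumer share = 1/36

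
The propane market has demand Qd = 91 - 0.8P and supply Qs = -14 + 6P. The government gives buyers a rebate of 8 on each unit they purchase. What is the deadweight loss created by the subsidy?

Deadweight loss = 384/17

Pre-subsidy: 91 - 0.8P = -14 + 6P gives P* = 525/34, Q* = 1337/17.
With the rebate, buyers effectively pay Pb = Ps − 8, where Ps is the price sellers receive.
Demand in terms of Ps becomes Qd = 91 − 0.8(Ps − 8) = 97.4 - 0.8Ps. Setting this equal to supply: 97.4 - 0.8Ps = -14 + 6Ps, so Ps = 557/34.
Buyers pay Pb = 557/34 − 8 = 285/34; Q' = -14 + 6·(557/34) = 1433/17.
The subsidy expands output by 1433/17 − 1337/17 = 96/17 past the efficient level; on those units the gap between marginal cost and willingness to pay runs from 0 up to 8.
DWL = ½ × 8 × 96/17 = 384/17.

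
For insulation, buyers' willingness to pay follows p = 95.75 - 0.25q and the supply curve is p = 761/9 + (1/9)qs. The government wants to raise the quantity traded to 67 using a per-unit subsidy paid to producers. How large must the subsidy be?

At q = 67, from the demand curve buyers pay pb = 95.75 − 0.25·67 = 79; from the supply curve sellers need ps = 761/9 + (1/9)·67 = 92.
The subsidy must fill the gap: s = ps − pb = 92 − 79 = 13.

Required subsidy s = 13 per unit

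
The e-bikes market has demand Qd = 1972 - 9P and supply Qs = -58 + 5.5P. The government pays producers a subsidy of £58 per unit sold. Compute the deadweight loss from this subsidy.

Pre-subsidy: 1972 - 9P = -58 + 5.5P gives P* = 140, Q* = 712.
With the subsidy, sellers receive Ps = Pb + 58 for each unit, where Pb is the price buyers pay.
Supply in terms of Pb becomes Qs = -58 + 5.5(Pb + 58) = 261 + 5.5Pb. Setting this equal to demand: 1972 - 9Pb = 261 + 5.5Pb, so Pb = 118.
Sellers receive Ps = 118 + 58 = 176; Q' = 1972 − 9·118 = 910.
The subsidy expands output by 910 − 712 = 198 past the efficient level; on those units the gap between marginal cost and willingness to pay runs from 0 up to 58.
DWL = ½ × 58 × 198 = 5742.

Deadweight loss = £5742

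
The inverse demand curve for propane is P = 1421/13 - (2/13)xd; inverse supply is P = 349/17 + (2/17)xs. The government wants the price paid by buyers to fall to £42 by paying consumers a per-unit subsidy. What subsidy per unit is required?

Required subsidy s = £30 per unit

At a buyer price of 42, quantity demanded is 710.5 − 6.5·42 = 437.5.
Sellers supply 437.5 only when they receive Ps = 349/17 + (2/17)·437.5 = 72.
s = Ps − Pb = 72 − 42 = 30.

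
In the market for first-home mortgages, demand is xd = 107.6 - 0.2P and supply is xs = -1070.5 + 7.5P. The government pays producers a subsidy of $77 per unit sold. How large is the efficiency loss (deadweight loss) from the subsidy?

Deadweight loss = $577.5

Pre-subsidy: 107.6 - 0.2P = -1070.5 + 7.5P gives P* = 153, x* = 77.
With the subsidy, sellers receive Ps = Pb + 77 for each unit, where Pb is the price buyers pay.
Supply in terms of Pb becomes xs = -1070.5 + 7.5(Pb + 77) = -493 + 7.5Pb. Setting this equal to demand: 107.6 - 0.2Pb = -493 + 7.5Pb, so Pb = 78.
Sellers receive Ps = 78 + 77 = 155; x' = 107.6 − 0.2·78 = 92.
The subsidy expands output by 92 − 77 = 15 past the efficient level; on those units the gap between marginal cost and willingness to pay runs from 0 up to 77.
DWL = ½ × 77 × 15 = 577.5.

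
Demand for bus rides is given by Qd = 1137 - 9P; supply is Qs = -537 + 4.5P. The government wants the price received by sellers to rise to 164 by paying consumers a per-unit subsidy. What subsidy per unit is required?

Required subsidy s = 60 per unit

At a seller price of 164, quantity supplied is -537 + 4.5·164 = 201.
Buyers absorb 201 only when they pay Pb with 1137 − 9·Pb = 201, i.e. Pb = 104.
s = Ps − Pb = 164 − 104 = 60.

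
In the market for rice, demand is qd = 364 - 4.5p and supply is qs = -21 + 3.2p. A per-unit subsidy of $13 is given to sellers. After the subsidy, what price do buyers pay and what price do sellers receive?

Pre-subsidy: 364 - 4.5p = -21 + 3.2p gives p* = 50, q* = 139.
With the subsidy, sellers receive ps = pb + 13 for each unit, where pb is the price buyers pay.
Supply in terms of pb becomes qs = -21 + 3.2(pb + 13) = 20.6 + 3.2pb. Setting this equal to demand: 364 - 4.5pb = 20.6 + 3.2pb, so pb = 3434/77.
Sellers receive ps = 3434/77 + 13 = 4435/77; q' = 364 − 4.5·(3434/77) = 12575/77.

Buyers pay 3434/77; sellers receive 4435/77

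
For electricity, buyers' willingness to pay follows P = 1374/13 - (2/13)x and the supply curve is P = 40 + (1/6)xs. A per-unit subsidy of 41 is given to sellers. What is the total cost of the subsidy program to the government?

Government cost = 13648.08

Pre-subsidy: 1374/13 - (2/13)x = 40 + (1/6)x gives x* = 204.96 and P* = 74.16.
With the subsidy, sellers receive Ps = Pb + 41 for each unit, where Pb is the price buyers pay.
On the curves, Pb = 1374/13 - (2/13)x and Ps = 40 + (1/6)x; the wedge Ps − Pb = 41 gives 40 + (1/6)x − (1374/13 - (2/13)x) = 41, so x' = 332.88.
Then Pb = 1374/13 − (2/13)·332.88 = 54.48 and Ps = 40 + (1/6)·332.88 = 95.48.
Government outlay = subsidy × quantity = 41 × 332.88 = 13648.08.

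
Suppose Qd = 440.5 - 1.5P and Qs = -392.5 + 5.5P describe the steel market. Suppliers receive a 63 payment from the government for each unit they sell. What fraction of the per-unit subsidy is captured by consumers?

Pre-subsidy: 440.5 - 1.5P = -392.5 + 5.5P gives P* = 119, Q* = 262.
With the subsidy, sellers receive Ps = Pb + 63 for each unit, where Pb is the price buyers pay.
Supply in terms of Pb becomes Qs = -392.5 + 5.5(Pb + 63) = -46 + 5.5Pb. Setting this equal to demand: 440.5 - 1.5Pb = -46 + 5.5Pb, so Pb = 69.5.
Sellers receive Ps = 69.5 + 63 = 132.5; Q' = 440.5 − 1.5·69.5 = 336.25.
Buyers' price falls by P* − Pb = 119 − 69.5 = 49.5; sellers' price rises by Ps − P* = 132.5 − 119 = 13.5.
So consumers capture 49.5/63 = 11/14 of each unit of subsidy.

Consumer share = 11/14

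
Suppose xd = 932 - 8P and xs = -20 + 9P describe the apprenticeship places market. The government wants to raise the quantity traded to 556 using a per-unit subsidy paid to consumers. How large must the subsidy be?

Required subsidy s = 17 per unit

At x = 556, invert demand for the buyer price: Pb = (932 − 556)/8 = 47; invert supply for the seller price: Ps = (556 − (-20))/9 = 64.
The subsidy must fill the gap: s = Ps − Pb = 64 − 47 = 17.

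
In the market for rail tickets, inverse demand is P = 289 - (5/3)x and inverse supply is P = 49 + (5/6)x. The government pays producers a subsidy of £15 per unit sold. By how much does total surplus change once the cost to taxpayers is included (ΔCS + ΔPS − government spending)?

Pre-subsidy: 289 - (5/3)x = 49 + (5/6)x gives x* = 96 and P* = 129.
With the subsidy, sellers receive Ps = Pb + 15 for each unit, where Pb is the price buyers pay.
On the curves, Pb = 289 - (5/3)x and Ps = 49 + (5/6)x; the wedge Ps − Pb = 15 gives 49 + (5/6)x − (289 - (5/3)x) = 15, so x' = 102.
Then Pb = 289 − (5/3)·102 = 119 and Ps = 49 + (5/6)·102 = 134.
ΔCS = ½(96 + 102)(129 − 119) = 990; ΔPS = ½(96 + 102)(134 − 129) = 495.
Government spending = 15 × 102 = 1530.
Net change = 990 + 495 − 1530 = -45. The loss equals the DWL triangle ½·15·6.

Net change in total surplus = -£45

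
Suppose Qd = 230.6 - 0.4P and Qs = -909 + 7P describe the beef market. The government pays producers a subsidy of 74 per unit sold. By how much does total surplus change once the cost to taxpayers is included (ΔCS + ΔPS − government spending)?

Pre-subsidy: 230.6 - 0.4P = -909 + 7P gives P* = 154, Q* = 169.
With the subsidy, sellers receive Ps = Pb + 74 for each unit, where Pb is the price buyers pay.
Supply in terms of Pb becomes Qs = -909 + 7(Pb + 74) = -391 + 7Pb. Setting this equal to demand: 230.6 - 0.4Pb = -391 + 7Pb, so Pb = 84.
Sellers receive Ps = 84 + 74 = 158; Q' = 230.6 − 0.4·84 = 197.
ΔCS = ½(169 + 197)(154 − 84) = 12810; ΔPS = ½(169 + 197)(158 − 154) = 732.
Government spending = 74 × 197 = 14578.
Net change = 12810 + 732 − 14578 = -1036. The loss equals the DWL triangle ½·74·28.

Net change in total surplus = -1036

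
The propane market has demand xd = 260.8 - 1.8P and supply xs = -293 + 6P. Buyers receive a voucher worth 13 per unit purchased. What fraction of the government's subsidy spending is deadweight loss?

DWL / government spending = 9/151

Pre-subsidy: 260.8 - 1.8P = -293 + 6P gives P* = 71, x* = 133.
With the rebate, buyers effectively pay Pb = Ps − 13, where Ps is the price sellers receive.
Demand in terms of Ps becomes xd = 260.8 − 1.8(Ps − 13) = 284.2 - 1.8Ps. Setting this equal to supply: 284.2 - 1.8Ps = -293 + 6Ps, so Ps = 74.
Buyers pay Pb = 74 − 13 = 61; x' = -293 + 6·74 = 151.
ΔCS = ½(133 + 151)(71 − 61) = 1420; ΔPS = ½(133 + 151)(74 − 71) = 426.
Government spending = 13 × 151 = 1963.
DWL = ½ × 13 × (151 − 133) = 117; fraction = 117 / 1963 = 9/151.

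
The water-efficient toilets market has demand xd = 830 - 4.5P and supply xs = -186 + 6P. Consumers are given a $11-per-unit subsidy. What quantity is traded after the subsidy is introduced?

x' = 2960/7

Pre-subsidy: 830 - 4.5P = -186 + 6P gives P* = 2032/21, x* = 2762/7.
With the rebate, buyers effectively pay Pb = Ps − 11, where Ps is the price sellers receive.
Demand in terms of Ps becomes xd = 830 − 4.5(Ps − 11) = 879.5 - 4.5Ps. Setting this equal to supply: 879.5 - 4.5Ps = -186 + 6Ps, so Ps = 2131/21.
Buyers pay Pb = 2131/21 − 11 = 1900/21; x' = -186 + 6·(2131/21) = 2960/7.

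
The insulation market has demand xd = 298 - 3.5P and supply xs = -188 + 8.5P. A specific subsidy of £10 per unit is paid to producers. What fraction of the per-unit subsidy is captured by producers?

Producer share = 7/24

Pre-subsidy: 298 - 3.5P = -188 + 8.5P gives P* = 40.5, x* = 156.25.
With the subsidy, sellers receive Ps = Pb + 10 for each unit, where Pb is the price buyers pay.
Supply in terms of Pb becomes xs = -188 + 8.5(Pb + 10) = -103 + 8.5Pb. Setting this equal to demand: 298 - 3.5Pb = -103 + 8.5Pb, so Pb = 401/12.
Sellers receive Ps = 401/12 + 10 = 521/12; x' = 298 − 3.5·(401/12) = 4345/24.
Buyers' price falls by P* − Pb = 40.5 − 401/12 = 85/12; sellers' price rises by Ps − P* = 521/12 − 40.5 = 35/12.
So producers capture (35/12)/10 = 7/24 of each unit of subsidy.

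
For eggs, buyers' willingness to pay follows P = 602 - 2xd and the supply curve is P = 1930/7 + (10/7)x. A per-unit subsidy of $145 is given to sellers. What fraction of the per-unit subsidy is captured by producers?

Producer share = 5/12

Pre-subsidy: 602 - 2x = 1930/7 + (10/7)x gives x* = 571/6 and P* = 1235/3.
With the subsidy, sellers receive Ps = Pb + 145 for each unit, where Pb is the price buyers pay.
On the curves, Pb = 602 - 2x and Ps = 1930/7 + (10/7)x; the wedge Ps − Pb = 145 gives 1930/7 + (10/7)x − (602 - 2x) = 145, so x' = 3299/24.
Then Pb = 602 − 2·(3299/24) = 3925/12 and Ps = 1930/7 + (10/7)·(3299/24) = 5665/12.
Buyers' price falls by P* − Pb = 1235/3 − 3925/12 = 1015/12; sellers' price rises by Ps − P* = 5665/12 − 1235/3 = 725/12.
So producers capture (725/12)/145 = 5/12 of each unit of subsidy.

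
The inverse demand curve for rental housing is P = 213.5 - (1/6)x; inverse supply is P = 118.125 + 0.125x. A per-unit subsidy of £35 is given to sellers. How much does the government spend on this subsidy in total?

Government cost = £15645

Pre-subsidy: 213.5 - (1/6)x = 118.125 + 0.125x gives x* = 327 and P* = 159.
With the subsidy, sellers receive Ps = Pb + 35 for each unit, where Pb is the price buyers pay.
On the curves, Pb = 213.5 - (1/6)x and Ps = 118.125 + 0.125x; the wedge Ps − Pb = 35 gives 118.125 + 0.125x − (213.5 - (1/6)x) = 35, so x' = 447.
Then Pb = 213.5 − (1/6)·447 = 139 and Ps = 118.125 + 0.125·447 = 174.
Government outlay = subsidy × quantity = 35 × 447 = 15645.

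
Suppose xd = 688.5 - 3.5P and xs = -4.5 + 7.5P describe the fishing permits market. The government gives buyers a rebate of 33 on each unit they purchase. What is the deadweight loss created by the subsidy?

Pre-subsidy: 688.5 - 3.5P = -4.5 + 7.5P gives P* = 63, x* = 468.
With the rebate, buyers effectively pay Pb = Ps − 33, where Ps is the price sellers receive.
Demand in terms of Ps becomes xd = 688.5 − 3.5(Ps − 33) = 804 - 3.5Ps. Setting this equal to supply: 804 - 3.5Ps = -4.5 + 7.5Ps, so Ps = 73.5.
Buyers pay Pb = 73.5 − 33 = 40.5; x' = -4.5 + 7.5·73.5 = 546.75.
The subsidy expands output by 546.75 − 468 = 78.75 past the efficient level; on those units the gap between marginal cost and willingness to pay runs from 0 up to 33.
DWL = ½ × 33 × 78.75 = 1299.375.

Deadweight loss = 1299.375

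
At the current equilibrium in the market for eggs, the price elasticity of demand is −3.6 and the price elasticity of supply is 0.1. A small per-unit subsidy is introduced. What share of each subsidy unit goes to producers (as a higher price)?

For a small subsidy around the equilibrium, the benefit split depends on the relative slopes, which at a point are proportional to the elasticities.
Buyer share = εs/(εs + |εd|) = 0.1/(0.1 + 3.6) = 1/37; seller share = |εd|/(εs + |εd|) = 36/37.
So producers capture 36/37 of the subsidy.

Producer share = 36/37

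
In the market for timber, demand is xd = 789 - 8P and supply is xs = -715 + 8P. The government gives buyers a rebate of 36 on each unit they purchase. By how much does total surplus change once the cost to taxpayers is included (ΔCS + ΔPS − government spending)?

Pre-subsidy: 789 - 8P = -715 + 8P gives P* = 94, x* = 37.
With the rebate, buyers effectively pay Pb = Ps − 36, where Ps is the price sellers receive.
Demand in terms of Ps becomes xd = 789 − 8(Ps − 36) = 1077 - 8Ps. Setting this equal to supply: 1077 - 8Ps = -715 + 8Ps, so Ps = 112.
Buyers pay Pb = 112 − 36 = 76; x' = -715 + 8·112 = 181.
ΔCS = ½(37 + 181)(94 − 76) = 1962; ΔPS = ½(37 + 181)(112 − 94) = 1962.
Government spending = 36 × 181 = 6516.
Net change = 1962 + 1962 − 6516 = -2592. The loss equals the DWL triangle ½·36·144.

Net change in total surplus = -2592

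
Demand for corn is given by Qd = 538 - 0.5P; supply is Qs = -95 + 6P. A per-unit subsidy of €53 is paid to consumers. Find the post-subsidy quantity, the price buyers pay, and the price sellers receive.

Pre-subsidy: 538 - 0.5P = -95 + 6P gives P* = 1266/13, Q* = 6361/13.
With the rebate, buyers effectively pay Pb = Ps − 53, where Ps is the price sellers receive.
Demand in terms of Ps becomes Qd = 538 − 0.5(Ps − 53) = 564.5 - 0.5Ps. Setting this equal to supply: 564.5 - 0.5Ps = -95 + 6Ps, so Ps = 1319/13.
Buyers pay Pb = 1319/13 − 53 = 630/13; Q' = -95 + 6·(1319/13) = 6679/13.

Q' = 6679/13; buyers pay 630/13; sellers receive 1319/13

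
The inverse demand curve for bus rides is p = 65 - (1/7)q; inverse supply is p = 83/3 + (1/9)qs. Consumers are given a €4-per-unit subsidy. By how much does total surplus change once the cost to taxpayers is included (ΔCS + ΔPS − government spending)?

Net change in total surplus = -€31.5

Pre-subsidy: 65 - (1/7)q = 83/3 + (1/9)q gives q* = 147 and p* = 44.
With the rebate, buyers effectively pay pb = ps − 4, where ps is the price sellers receive.
On the curves, pb = 65 - (1/7)q and ps = 83/3 + (1/9)q; the wedge ps − pb = 4 gives 83/3 + (1/9)q − (65 - (1/7)q) = 4, so q' = 162.75.
Then pb = 65 − (1/7)·162.75 = 41.75 and ps = 83/3 + (1/9)·162.75 = 45.75.
ΔCS = ½(147 + 162.75)(44 − 41.75) = 348.46875; ΔPS = ½(147 + 162.75)(45.75 − 44) = 271.03125.
Government spending = 4 × 162.75 = 651.
Net change = 348.46875 + 271.03125 − 651 = -31.5. The loss equals the DWL triangle ½·4·15.75.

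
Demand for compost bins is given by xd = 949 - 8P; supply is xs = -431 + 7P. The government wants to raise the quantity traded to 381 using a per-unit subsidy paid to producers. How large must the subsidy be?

Required subsidy s = 45 per unit

At x = 381, invert demand for the buyer price: Pb = (949 − 381)/8 = 71; invert supply for the seller price: Ps = (381 − (-431))/7 = 116.
The subsidy must fill the gap: s = Ps − Pb = 116 − 71 = 45.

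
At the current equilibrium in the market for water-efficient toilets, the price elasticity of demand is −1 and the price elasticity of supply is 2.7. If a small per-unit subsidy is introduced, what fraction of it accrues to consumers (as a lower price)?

Consumer share = 27/37

For a small subsidy around the equilibrium, the benefit split depends on the relative slopes, which at a point are proportional to the elasticities.
Buyer share = εs/(εs + |εd|) = 2.7/(2.7 + 1) = 27/37; seller share = |εd|/(εs + |εd|) = 10/37.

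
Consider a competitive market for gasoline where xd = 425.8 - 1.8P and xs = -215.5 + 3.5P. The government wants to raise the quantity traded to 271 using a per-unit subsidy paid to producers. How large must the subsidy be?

At x = 271, invert demand for the buyer price: Pb = (425.8 − 271)/1.8 = 86; invert supply for the seller price: Ps = (271 − (-215.5))/3.5 = 139.
The subsidy must fill the gap: s = Ps − Pb = 139 − 86 = 53.

Required subsidy s = 53 per unit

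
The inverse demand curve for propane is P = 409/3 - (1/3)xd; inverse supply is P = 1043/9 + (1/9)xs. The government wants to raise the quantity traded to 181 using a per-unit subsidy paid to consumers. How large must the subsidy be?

At x = 181, from the demand curve buyers pay Pb = 409/3 − (1/3)·181 = 76; from the supply curve sellers need Ps = 1043/9 + (1/9)·181 = 136.
The subsidy must fill the gap: s = Ps − Pb = 136 − 76 = 60.

Required subsidy s = 60 per unit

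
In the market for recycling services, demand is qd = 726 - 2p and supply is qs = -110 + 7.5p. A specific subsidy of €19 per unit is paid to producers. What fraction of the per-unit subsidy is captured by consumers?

Pre-subsidy: 726 - 2p = -110 + 7.5p gives p* = 88, q* = 550.
With the subsidy, sellers receive ps = pb + 19 for each unit, where pb is the price buyers pay.
Supply in terms of pb becomes qs = -110 + 7.5(pb + 19) = 32.5 + 7.5pb. Setting this equal to demand: 726 - 2pb = 32.5 + 7.5pb, so pb = 73.
Sellers receive ps = 73 + 19 = 92; q' = 726 − 2·73 = 580.
Buyers' price falls by p* − pb = 88 − 73 = 15; sellers' price rises by ps − p* = 92 − 88 = 4.
So consumers capture 15/19 = 15/19 of each unit of subsidy.

Consumer share = 15/19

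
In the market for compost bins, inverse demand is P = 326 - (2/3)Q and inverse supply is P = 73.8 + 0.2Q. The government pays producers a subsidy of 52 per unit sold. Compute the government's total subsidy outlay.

Government cost = 18252

Pre-subsidy: 326 - (2/3)Q = 73.8 + 0.2Q gives Q* = 291 and P* = 132.
With the subsidy, sellers receive Ps = Pb + 52 for each unit, where Pb is the price buyers pay.
On the curves, Pb = 326 - (2/3)Q and Ps = 73.8 + 0.2Q; the wedge Ps − Pb = 52 gives 73.8 + 0.2Q − (326 - (2/3)Q) = 52, so Q' = 351.
Then Pb = 326 − (2/3)·351 = 92 and Ps = 73.8 + 0.2·351 = 144.
Government outlay = subsidy × quantity = 52 × 351 = 18252.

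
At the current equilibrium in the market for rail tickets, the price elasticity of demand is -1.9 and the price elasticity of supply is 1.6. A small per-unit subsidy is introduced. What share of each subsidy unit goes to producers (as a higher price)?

For a small subsidy around the equilibrium, the benefit split depends on the relative slopes, which at a point are proportional to the elasticities.
Buyer share = εs/(εs + |εd|) = 1.6/(1.6 + 1.9) = 16/35; seller share = |εd|/(εs + |εd|) = 19/35.
So producers capture 19/35 of the subsidy.

Producer share = 19/35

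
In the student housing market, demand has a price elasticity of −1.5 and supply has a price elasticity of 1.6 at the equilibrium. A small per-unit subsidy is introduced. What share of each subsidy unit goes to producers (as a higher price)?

For a small subsidy around the equilibrium, the benefit split depends on the relative slopes, which at a point are proportional to the elasticities.
Buyer share = εs/(εs + |εd|) = 1.6/(1.6 + 1.5) = 16/31; seller share = |εd|/(εs + |εd|) = 15/31.
So producers capture 15/31 of the subsidy.

Producer share = 15/31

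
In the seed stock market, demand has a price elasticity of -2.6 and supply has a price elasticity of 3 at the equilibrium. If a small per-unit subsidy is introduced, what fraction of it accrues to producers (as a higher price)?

Producer share = 13/28

For a small subsidy around the equilibrium, the benefit split depends on the relative slopes, which at a point are proportional to the elasticities.
Buyer share = εs/(εs + |εd|) = 3/(3 + 2.6) = 15/28; seller share = |εd|/(εs + |εd|) = 13/28.
So producers capture 13/28 of the subsidy.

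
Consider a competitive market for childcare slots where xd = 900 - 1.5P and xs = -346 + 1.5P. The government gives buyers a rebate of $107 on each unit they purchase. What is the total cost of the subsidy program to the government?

Pre-subsidy: 900 - 1.5P = -346 + 1.5P gives P* = 1246/3, x* = 277.
With the rebate, buyers effectively pay Pb = Ps − 107, where Ps is the price sellers receive.
Demand in terms of Ps becomes xd = 900 − 1.5(Ps − 107) = 1060.5 - 1.5Ps. Setting this equal to supply: 1060.5 - 1.5Ps = -346 + 1.5Ps, so Ps = 2813/6.
Buyers pay Pb = 2813/6 − 107 = 2171/6; x' = -346 + 1.5·(2813/6) = 357.25.
Government outlay = subsidy × quantity = 107 × 357.25 = 38225.75.

Government cost = $38225.75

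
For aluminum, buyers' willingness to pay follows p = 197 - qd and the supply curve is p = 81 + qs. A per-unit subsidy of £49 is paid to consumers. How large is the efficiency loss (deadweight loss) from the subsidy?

Deadweight loss = £600.25

Pre-subsidy: 197 - q = 81 + q gives q* = 58 and p* = 139.
With the rebate, buyers effectively pay pb = ps − 49, where ps is the price sellers receive.
On the curves, pb = 197 - q and ps = 81 + q; the wedge ps − pb = 49 gives 81 + q − (197 - q) = 49, so q' = 82.5.
Then pb = 197 − 1·82.5 = 114.5 and ps = 81 + 1·82.5 = 163.5.
The subsidy expands output by 82.5 − 58 = 24.5 past the efficient level; on those units the gap between marginal cost and willingness to pay runs from 0 up to 49.
DWL = ½ × 49 × 24.5 = 600.25.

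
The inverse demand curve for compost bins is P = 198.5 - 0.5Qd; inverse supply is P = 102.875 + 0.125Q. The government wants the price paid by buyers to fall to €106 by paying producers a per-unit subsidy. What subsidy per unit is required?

At a buyer price of 106, quantity demanded is 397 − 2·106 = 185.
Sellers supply 185 only when they receive Ps = 102.875 + 0.125·185 = 126.
s = Ps − Pb = 126 − 106 = 20.

Required subsidy s = €20 per unit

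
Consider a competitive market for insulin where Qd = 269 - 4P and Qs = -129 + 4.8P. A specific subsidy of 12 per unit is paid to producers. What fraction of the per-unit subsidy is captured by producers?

Pre-subsidy: 269 - 4P = -129 + 4.8P gives P* = 995/22, Q* = 969/11.
With the subsidy, sellers receive Ps = Pb + 12 for each unit, where Pb is the price buyers pay.
Supply in terms of Pb becomes Qs = -129 + 4.8(Pb + 12) = -71.4 + 4.8Pb. Setting this equal to demand: 269 - 4Pb = -71.4 + 4.8Pb, so Pb = 851/22.
Sellers receive Ps = 851/22 + 12 = 1115/22; Q' = 269 − 4·(851/22) = 1257/11.
Buyers' price falls by P* − Pb = 995/22 − 851/22 = 72/11; sellers' price rises by Ps − P* = 1115/22 − 995/22 = 60/11.
So producers capture (60/11)/12 = 5/11 of each unit of subsidy.

Producer share = 5/11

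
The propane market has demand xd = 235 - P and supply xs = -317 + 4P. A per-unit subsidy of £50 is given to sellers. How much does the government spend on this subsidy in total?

Government cost = £8230

Pre-subsidy: 235 - P = -317 + 4P gives P* = 110.4, x* = 124.6.
With the subsidy, sellers receive Ps = Pb + 50 for each unit, where Pb is the price buyers pay.
Supply in terms of Pb becomes xs = -317 + 4(Pb + 50) = -117 + 4Pb. Setting this equal to demand: 235 - Pb = -117 + 4Pb, so Pb = 70.4.
Sellers receive Ps = 70.4 + 50 = 120.4; x' = 235 − 1·70.4 = 164.6.
Government outlay = subsidy × quantity = 50 × 164.6 = 8230.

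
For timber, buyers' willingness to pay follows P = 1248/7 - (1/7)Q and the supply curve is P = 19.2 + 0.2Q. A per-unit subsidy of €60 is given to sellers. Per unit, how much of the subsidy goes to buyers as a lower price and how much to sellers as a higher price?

Buyers gain €25 per unit; sellers gain €35 per unit

Pre-subsidy: 1248/7 - (1/7)Q = 19.2 + 0.2Q gives Q* = 464 and P* = 112.
With the subsidy, sellers receive Ps = Pb + 60 for each unit, where Pb is the price buyers pay.
On the curves, Pb = 1248/7 - (1/7)Q and Ps = 19.2 + 0.2Q; the wedge Ps − Pb = 60 gives 19.2 + 0.2Q − (1248/7 - (1/7)Q) = 60, so Q' = 639.
Then Pb = 1248/7 − (1/7)·639 = 87 and Ps = 19.2 + 0.2·639 = 147.
Buyers' price falls by P* − Pb = 112 − 87 = 25; sellers' price rises by Ps − P* = 147 − 112 = 35.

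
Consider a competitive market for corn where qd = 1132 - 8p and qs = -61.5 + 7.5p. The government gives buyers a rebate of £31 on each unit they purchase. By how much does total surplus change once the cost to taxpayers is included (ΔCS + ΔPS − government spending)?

Net change in total surplus = -£1860

Pre-subsidy: 1132 - 8p = -61.5 + 7.5p gives p* = 77, q* = 516.
With the rebate, buyers effectively pay pb = ps − 31, where ps is the price sellers receive.
Demand in terms of ps becomes qd = 1132 − 8(ps − 31) = 1380 - 8ps. Setting this equal to supply: 1380 - 8ps = -61.5 + 7.5ps, so ps = 93.
Buyers pay pb = 93 − 31 = 62; q' = -61.5 + 7.5·93 = 636.
ΔCS = ½(516 + 636)(77 − 62) = 8640; ΔPS = ½(516 + 636)(93 − 77) = 9216.
Government spending = 31 × 636 = 19716.
Net change = 8640 + 9216 − 19716 = -1860. The loss equals the DWL triangle ½·31·120.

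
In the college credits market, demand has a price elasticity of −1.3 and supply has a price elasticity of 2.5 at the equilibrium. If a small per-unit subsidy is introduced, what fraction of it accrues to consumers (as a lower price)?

Consumer share = 25/38

For a small subsidy around the equilibrium, the benefit split depends on the relative slopes, which at a point are proportional to the elasticities.
Buyer share = εs/(εs + |εd|) = 2.5/(2.5 + 1.3) = 25/38; seller share = |εd|/(εs + |εd|) = 13/38.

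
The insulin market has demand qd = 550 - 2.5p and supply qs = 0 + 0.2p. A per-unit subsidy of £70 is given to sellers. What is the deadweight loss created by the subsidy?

Pre-subsidy: 550 - 2.5p = 0 + 0.2p gives p* = 5500/27, q* = 1100/27.
With the subsidy, sellers receive ps = pb + 70 for each unit, where pb is the price buyers pay.
Supply in terms of pb becomes qs = 0 + 0.2(pb + 70) = 14 + 0.2pb. Setting this equal to demand: 550 - 2.5pb = 14 + 0.2pb, so pb = 5360/27.
Sellers receive ps = 5360/27 + 70 = 7250/27; q' = 550 − 2.5·(5360/27) = 1450/27.
The subsidy expands output by 1450/27 − 1100/27 = 350/27 past the efficient level; on those units the gap between marginal cost and willingness to pay runs from 0 up to 70.
DWL = ½ × 70 × 350/27 = 12250/27.

Deadweight loss = 12250/27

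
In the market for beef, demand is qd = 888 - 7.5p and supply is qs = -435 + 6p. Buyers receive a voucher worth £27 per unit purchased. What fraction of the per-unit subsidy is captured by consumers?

Pre-subsidy: 888 - 7.5p = -435 + 6p gives p* = 98, q* = 153.
With the rebate, buyers effectively pay pb = ps − 27, where ps is the price sellers receive.
Demand in terms of ps becomes qd = 888 − 7.5(ps − 27) = 1090.5 - 7.5ps. Setting this equal to supply: 1090.5 - 7.5ps = -435 + 6ps, so ps = 113.
Buyers pay pb = 113 − 27 = 86; q' = -435 + 6·113 = 243.
Buyers' price falls by p* − pb = 98 − 86 = 12; sellers' price rises by ps − p* = 113 − 98 = 15.
So consumers capture 12/27 = 4/9 of each unit of subsidy.

Consumer share = 4/9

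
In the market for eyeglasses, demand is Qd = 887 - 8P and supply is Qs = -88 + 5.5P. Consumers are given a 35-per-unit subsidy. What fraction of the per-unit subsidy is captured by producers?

Pre-subsidy: 887 - 8P = -88 + 5.5P gives P* = 650/9, Q* = 2783/9.
With the rebate, buyers effectively pay Pb = Ps − 35, where Ps is the price sellers receive.
Demand in terms of Ps becomes Qd = 887 − 8(Ps − 35) = 1167 - 8Ps. Setting this equal to supply: 1167 - 8Ps = -88 + 5.5Ps, so Ps = 2510/27.
Buyers pay Pb = 2510/27 − 35 = 1565/27; Q' = -88 + 5.5·(2510/27) = 11429/27.
Buyers' price falls by P* − Pb = 650/9 − 1565/27 = 385/27; sellers' price rises by Ps − P* = 2510/27 − 650/9 = 560/27.
So producers capture (560/27)/35 = 16/27 of each unit of subsidy.

Producer share = 16/27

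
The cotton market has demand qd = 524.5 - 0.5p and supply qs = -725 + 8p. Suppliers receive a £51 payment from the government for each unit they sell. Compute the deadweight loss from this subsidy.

Pre-subsidy: 524.5 - 0.5p = -725 + 8p gives p* = 147, q* = 451.
With the subsidy, sellers receive ps = pb + 51 for each unit, where pb is the price buyers pay.
Supply in terms of pb becomes qs = -725 + 8(pb + 51) = -317 + 8pb. Setting this equal to demand: 524.5 - 0.5pb = -317 + 8pb, so pb = 99.
Sellers receive ps = 99 + 51 = 150; q' = 524.5 − 0.5·99 = 475.
The subsidy expands output by 475 − 451 = 24 past the efficient level; on those units the gap between marginal cost and willingness to pay runs from 0 up to 51.
DWL = ½ × 51 × 24 = 612.

Deadweight loss = £612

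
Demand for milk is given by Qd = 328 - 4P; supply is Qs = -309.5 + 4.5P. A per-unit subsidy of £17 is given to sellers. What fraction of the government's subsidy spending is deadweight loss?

DWL / government spending = 0.28125

Pre-subsidy: 328 - 4P = -309.5 + 4.5P gives P* = 75, Q* = 28.
With the subsidy, sellers receive Ps = Pb + 17 for each unit, where Pb is the price buyers pay.
Supply in terms of Pb becomes Qs = -309.5 + 4.5(Pb + 17) = -233 + 4.5Pb. Setting this equal to demand: 328 - 4Pb = -233 + 4.5Pb, so Pb = 66.
Sellers receive Ps = 66 + 17 = 83; Q' = 328 − 4·66 = 64.
ΔCS = ½(28 + 64)(75 − 66) = 414; ΔPS = ½(28 + 64)(83 − 75) = 368.
Government spending = 17 × 64 = 1088.
DWL = ½ × 17 × (64 − 28) = 306; fraction = 306 / 1088 = 0.28125.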